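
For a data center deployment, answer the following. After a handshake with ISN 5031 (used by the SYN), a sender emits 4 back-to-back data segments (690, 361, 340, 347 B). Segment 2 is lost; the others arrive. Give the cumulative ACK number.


SYN uses sequence number 5031; first data byte = ISN + 1 = 5032.
Segment 1: SEQ = 5032, len = 690 B, covers [5032, 5721]
Segment 2: SEQ = 5722, len = 361 B, covers [5722, 6082] [LOST]
Segment 3: SEQ = 6083, len = 340 B, covers [6083, 6422]
Segment 4: SEQ = 6423, len = 347 B, covers [6423, 6769]
In-order data received: bytes [5032, 5721] (segments 1..1).
Segment 2 missing -> gap begins at byte 5722; later segments buffered out of order.
Cumulative ACK = next expected in-order byte = 5032 + 690 = 5722

5722


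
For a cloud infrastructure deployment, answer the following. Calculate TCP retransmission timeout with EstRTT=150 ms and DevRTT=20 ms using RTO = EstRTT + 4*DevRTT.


Given: EstRTT = 150 ms, DevRTT = 20 ms
Timeout = EstRTT + 4 * DevRTT
4 * DevRTT = 4 * 20 = 80
Timeout = 150 + 80 = 230 ms

230


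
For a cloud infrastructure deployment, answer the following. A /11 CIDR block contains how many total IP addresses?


Given: CIDR prefix /11
Host bits = 32 - 11 = 21
Total addresses = 2^21 = 2097152

2097152


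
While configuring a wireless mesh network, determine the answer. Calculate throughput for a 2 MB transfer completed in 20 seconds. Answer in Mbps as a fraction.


Given: file = 2 MB, time = 20 s
File in Mb = 2 * 8 = 16 Mb
Throughput = 16 / 20 Mbps
Throughput = 4/5 Mbps

4/5


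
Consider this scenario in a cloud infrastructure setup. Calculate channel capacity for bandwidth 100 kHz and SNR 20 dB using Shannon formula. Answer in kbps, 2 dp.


Given: B = 100 kHz, SNR = 20 dB
SNR linear = 10^(20/10) = 100
1 + SNR = 101
log2(101) = 6.6582114828
C = 100 * 1000 * 6.6582114828 = 665821.1483 bps
C = 665.821148 kbps -> 665.82 kbps (2 dp)

665.82


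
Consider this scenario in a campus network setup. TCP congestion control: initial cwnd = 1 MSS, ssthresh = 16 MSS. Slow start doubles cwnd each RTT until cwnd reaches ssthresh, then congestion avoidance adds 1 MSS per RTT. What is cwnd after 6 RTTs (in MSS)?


RTT 0: cwnd = 1 MSS (initial)
RTT 1: cwnd = 2 MSS (slow start, doubled)
RTT 2: cwnd = 4 MSS (slow start, doubled)
RTT 3: cwnd = 8 MSS (slow start, doubled)
RTT 4: cwnd = 16 MSS (slow start, doubled)
RTT 5: cwnd = 17 MSS (congestion avoidance, +1)
RTT 6: cwnd = 18 MSS (congestion avoidance, +1)

18


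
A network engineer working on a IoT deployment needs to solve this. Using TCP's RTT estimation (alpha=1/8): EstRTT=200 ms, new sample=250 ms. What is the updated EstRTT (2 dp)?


Given: EstRTT = 200 ms, SampleRTT = 250 ms, alpha = 1/8
New EstRTT = (1 - alpha) * EstRTT + alpha * SampleRTT
(7/8) * 200 = 175
(1/8) * 250 = 31.25
New EstRTT = 175 + 31.25 = 206.25 ms -> 206.25 ms (2 dp)

206.25


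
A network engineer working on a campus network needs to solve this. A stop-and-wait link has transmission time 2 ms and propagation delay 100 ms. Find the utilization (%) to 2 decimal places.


Given: Ttrans = 2 ms, Tprop = 100 ms
RTT = 2 * Tprop = 2 * 100 = 200 ms
U = Ttrans / (Ttrans + RTT)
U = 2 / (2 + 200)
U = 2 / 202 = 0.009901
U% = 0.99%

0.99


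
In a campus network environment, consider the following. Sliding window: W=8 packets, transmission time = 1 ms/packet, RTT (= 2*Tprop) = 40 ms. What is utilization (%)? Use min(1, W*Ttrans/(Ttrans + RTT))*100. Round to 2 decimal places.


Given: W = 8, Ttrans = 1 ms, RTT = 40 ms (= 2 * Tprop, Tprop = 20 ms)
Cycle time = Ttrans + RTT = 1 + 40 = 41 ms (first packet sent until its ACK returns)
W * Ttrans = 8 * 1 = 8 ms of sending per cycle
W * Ttrans / (Ttrans + RTT) = 8 / 41 = 0.195122
U = min(1, 0.195122) = 0.195122
U% = 19.51%

19.51


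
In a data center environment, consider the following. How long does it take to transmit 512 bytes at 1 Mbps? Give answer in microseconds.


Given: packet = 512 bytes, bandwidth = 1 Mbps
Packet in bits = 512 * 8 = 4096 bits
Bandwidth = 1 * 10^6 = 1000000 bps
Time = 4096 / 1000000 seconds
Time in us = 4096 * 10^6 / 1000000 = 4096

4096


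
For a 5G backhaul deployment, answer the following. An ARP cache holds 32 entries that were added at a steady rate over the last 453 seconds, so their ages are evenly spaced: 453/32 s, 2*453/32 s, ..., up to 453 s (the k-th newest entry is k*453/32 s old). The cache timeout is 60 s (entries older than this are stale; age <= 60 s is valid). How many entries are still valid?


Ages are k * 453/32 s for k = 1..32 (spacing = 14.1562 s).
Entry k is valid iff k * 453/32 <= 60 iff k <= 32 * 60 / 453 = 4.2384
n_valid = floor(4.2384) = 4
(n_stale = 32 - 4 = 28)

4


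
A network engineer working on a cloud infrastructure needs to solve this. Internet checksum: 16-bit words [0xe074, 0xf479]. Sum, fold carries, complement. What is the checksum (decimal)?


Given words: [0xe074, 0xf479]
Step 1: Sum all words
Raw sum = 57460 + 62585 = 120045
Step 2: Fold carry: (54509 + 1) = 54510
One's complement = ~54510 & 0xFFFF = 11025

11025


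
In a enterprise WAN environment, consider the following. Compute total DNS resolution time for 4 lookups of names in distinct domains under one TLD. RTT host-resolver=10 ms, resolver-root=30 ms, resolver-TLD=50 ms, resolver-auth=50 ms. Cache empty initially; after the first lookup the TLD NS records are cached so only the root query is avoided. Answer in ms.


Lookup 1 (cold cache): local + root + TLD + auth = 10 + 30 + 50 + 50 = 140 ms
Lookups 2..4 (TLD NS cached -> skip root; new domain -> still ask TLD and auth): local + TLD + auth = 10 + 50 + 50 = 110 ms each
Remaining 3 lookups: 3 * 110 = 330 ms
Total = 140 + 330 = 470 ms

470


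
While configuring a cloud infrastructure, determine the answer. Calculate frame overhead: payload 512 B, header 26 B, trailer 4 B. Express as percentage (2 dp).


Given: payload = 512 B, header = 26 B, trailer = 4 B
Overhead bytes = header + trailer = 26 + 4 = 30
Total frame = payload + overhead = 512 + 30 = 542
Overhead % = 30 / 542 * 100 = 5.5351% -> 5.54% (2 dp)

5.54


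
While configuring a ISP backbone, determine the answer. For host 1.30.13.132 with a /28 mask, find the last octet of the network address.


Given: IP = 1.30.13.132, prefix = /28
Subnet mask = 255.255.255.240
Last octet of IP: 132
Last octet of mask: 240
Network last octet = 132 AND 240 = 128

128


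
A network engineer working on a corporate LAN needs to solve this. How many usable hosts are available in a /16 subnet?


Given: subnet mask /16
Host bits = 32 - 16 = 16
Total addresses = 2^16 = 65536
Usable hosts = 65536 - 2 (network + broadcast) = 65534

65534


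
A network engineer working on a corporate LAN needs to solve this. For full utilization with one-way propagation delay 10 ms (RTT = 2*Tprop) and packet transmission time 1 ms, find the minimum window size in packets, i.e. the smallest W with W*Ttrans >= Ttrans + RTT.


Given: Ttrans = 1 ms, RTT = 20 ms (= 2 * Tprop, Tprop = 10 ms)
Time until first ACK returns = Ttrans + RTT = 1 + 20 = 21 ms
Need W * Ttrans >= Ttrans + RTT  ->  W >= (Ttrans + RTT) / Ttrans
(Ttrans + RTT) / Ttrans = 21 / 1 = 21
W_min = ceil(21) = 21

21


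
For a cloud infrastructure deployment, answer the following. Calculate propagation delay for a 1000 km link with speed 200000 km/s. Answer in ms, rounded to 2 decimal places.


Given: distance = 1000 km, speed = 200000 km/s
Delay = distance / speed = 1000 / 200000 seconds
Delay in ms = 1000 * 1000 / 200000
Delay = 5.0000 ms
Rounded to 2 dp = 5.00 ms

5.00


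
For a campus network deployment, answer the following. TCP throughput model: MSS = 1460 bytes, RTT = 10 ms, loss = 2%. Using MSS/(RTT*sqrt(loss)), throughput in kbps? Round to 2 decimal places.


Given: MSS = 1460 bytes, RTT = 10 ms, loss = 2%
RTT in seconds = 10 / 1000 = 0.01
Loss rate = 2% = 0.02
sqrt(loss) = sqrt(0.02) = 0.141421356237
Throughput (bytes/s) = 1460 / (0.01 * 0.141421356237) = 1032375.9005
Throughput (kbps) = 1032375.9005 * 8 / 1000 = 8259.007204 -> 8259.01 kbps (2 dp)

8259.01


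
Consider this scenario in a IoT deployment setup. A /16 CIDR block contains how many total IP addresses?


Given: CIDR prefix /16
Host bits = 32 - 16 = 16
Total addresses = 2^16 = 65536

65536


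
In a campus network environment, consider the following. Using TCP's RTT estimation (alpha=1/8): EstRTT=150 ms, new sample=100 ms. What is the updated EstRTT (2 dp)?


Given: EstRTT = 150 ms, SampleRTT = 100 ms, alpha = 1/8
New EstRTT = (1 - alpha) * EstRTT + alpha * SampleRTT
(7/8) * 150 = 131.25
(1/8) * 100 = 12.5
New EstRTT = 131.25 + 12.5 = 143.75 ms -> 143.75 ms (2 dp)

143.75


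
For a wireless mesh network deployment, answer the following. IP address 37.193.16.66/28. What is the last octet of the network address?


Given: IP = 37.193.16.66, prefix = /28
Subnet mask = 255.255.255.240
Last octet of IP: 66
Last octet of mask: 240
Network last octet = 66 AND 240 = 64

64


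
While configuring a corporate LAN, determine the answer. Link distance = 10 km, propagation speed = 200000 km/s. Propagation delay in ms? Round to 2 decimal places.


Given: distance = 10 km, speed = 200000 km/s
Delay = distance / speed = 10 / 200000 seconds
Delay in ms = 10 * 1000 / 200000
Delay = 0.0500 ms
Rounded to 2 dp = 0.05 ms

0.05


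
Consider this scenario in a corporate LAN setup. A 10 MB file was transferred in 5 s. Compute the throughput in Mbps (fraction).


Given: file = 10 MB, time = 5 s
File in Mb = 10 * 8 = 80 Mb
Throughput = 80 / 5 Mbps
Throughput = 16 Mbps

16


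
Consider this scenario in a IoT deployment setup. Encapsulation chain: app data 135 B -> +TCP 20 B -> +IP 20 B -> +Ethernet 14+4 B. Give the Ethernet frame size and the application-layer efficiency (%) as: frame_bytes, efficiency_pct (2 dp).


TCP segment = 135 + 20 = 155 B
IP packet = 155 + 20 = 175 B
Ethernet frame = 175 + 14 + 4 = 193 B
Efficiency = app / frame = 135 / 193 = 0.699482 = 69.9482% -> 69.95% (2 dp)

193, 69.95


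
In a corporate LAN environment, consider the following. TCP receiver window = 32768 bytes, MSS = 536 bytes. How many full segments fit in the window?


Given: RWND = 32768 bytes, MSS = 536 bytes
Full segments = floor(RWND / MSS)
Full segments = floor(32768 / 536)
Full segments = floor(61.1343) = 61

61


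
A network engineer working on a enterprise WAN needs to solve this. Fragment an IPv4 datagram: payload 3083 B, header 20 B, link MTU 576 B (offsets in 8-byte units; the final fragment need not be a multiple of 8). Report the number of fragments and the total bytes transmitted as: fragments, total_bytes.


Max data per non-final fragment = floor((MTU - header)/8)*8 = floor((576 - 20)/8)*8 = floor(556/8)*8 = 552 B
Final fragment needs no 8-byte alignment: it can carry up to MTU - header = 556 B
Non-final fragments needed = ceil((payload - 556) / 552) = ceil(2527/552) = ceil(4.5779) = 5
Number of fragments = 5 + 1 = 6
Fragment sizes (data): 5 * 552 B + 323 B (last, 323 <= 556 OK)
Total bytes sent = payload + n_frags * header = 3083 + 6*20 = 3083 + 120 = 3203 B

6, 3203


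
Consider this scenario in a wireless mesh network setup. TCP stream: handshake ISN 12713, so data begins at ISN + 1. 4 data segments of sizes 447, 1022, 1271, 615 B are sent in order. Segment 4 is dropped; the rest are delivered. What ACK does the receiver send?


SYN uses sequence number 12713; first data byte = ISN + 1 = 12714.
Segment 1: SEQ = 12714, len = 447 B, covers [12714, 13160]
Segment 2: SEQ = 13161, len = 1022 B, covers [13161, 14182]
Segment 3: SEQ = 14183, len = 1271 B, covers [14183, 15453]
Segment 4: SEQ = 15454, len = 615 B, covers [15454, 16068] [LOST]
In-order data received: bytes [12714, 15453] (segments 1..3).
Segment 4 missing -> gap begins at byte 15454.
Cumulative ACK = next expected in-order byte = 12714 + 447 + 1022 + 1271 = 15454

15454


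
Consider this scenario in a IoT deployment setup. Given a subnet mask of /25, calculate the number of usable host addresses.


Given: subnet mask /25
Host bits = 32 - 25 = 7
Total addresses = 2^7 = 128
Usable hosts = 128 - 2 (network + broadcast) = 126

126


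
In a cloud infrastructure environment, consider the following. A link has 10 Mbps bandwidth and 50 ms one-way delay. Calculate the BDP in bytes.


Given: bandwidth = 10 Mbps, delay = 50 ms
BDP in bits = 10 * 10^6 * 50 / 1000
BDP in bits = 500000
BDP in bytes = 500000 / 8 = 62500

62500


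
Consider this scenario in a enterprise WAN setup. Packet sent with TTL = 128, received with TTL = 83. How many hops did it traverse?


Given: initial TTL = 128, received TTL = 83
Hops = initial TTL - received TTL
Hops = 128 - 83 = 45

45


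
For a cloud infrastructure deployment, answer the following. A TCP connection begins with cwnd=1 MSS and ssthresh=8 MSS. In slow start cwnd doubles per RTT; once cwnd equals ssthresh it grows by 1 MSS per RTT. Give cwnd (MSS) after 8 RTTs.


RTT 0: cwnd = 1 MSS (initial)
RTT 1: cwnd = 2 MSS (slow start, doubled)
RTT 2: cwnd = 4 MSS (slow start, doubled)
RTT 3: cwnd = 8 MSS (slow start, doubled)
RTT 4: cwnd = 9 MSS (congestion avoidance, +1)
RTT 5: cwnd = 10 MSS (congestion avoidance, +1)
RTT 6: cwnd = 11 MSS (congestion avoidance, +1)
RTT 7: cwnd = 12 MSS (congestion avoidance, +1)
RTT 8: cwnd = 13 MSS (congestion avoidance, +1)

13


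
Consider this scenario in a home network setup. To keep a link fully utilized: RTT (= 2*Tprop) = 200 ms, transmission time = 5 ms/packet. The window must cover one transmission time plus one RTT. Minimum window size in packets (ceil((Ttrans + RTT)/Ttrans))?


Given: Ttrans = 5 ms, RTT = 200 ms (= 2 * Tprop, Tprop = 100 ms)
Time until first ACK returns = Ttrans + RTT = 5 + 200 = 205 ms
Need W * Ttrans >= Ttrans + RTT  ->  W >= (Ttrans + RTT) / Ttrans
(Ttrans + RTT) / Ttrans = 205 / 5 = 41
W_min = ceil(41) = 41

41


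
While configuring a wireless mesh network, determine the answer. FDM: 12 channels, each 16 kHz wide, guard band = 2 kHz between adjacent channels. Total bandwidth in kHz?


Given: 12 channels, 16 kHz each, guard = 2 kHz
Channel bandwidth = 12 * 16 = 192 kHz
Guard bands = 11 gaps * 2 kHz = 22 kHz
Total = 192 + 22 = 214 kHz

214


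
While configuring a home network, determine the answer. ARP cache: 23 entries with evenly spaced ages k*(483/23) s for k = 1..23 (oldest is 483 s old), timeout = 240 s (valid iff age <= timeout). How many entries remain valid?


Ages are k * 483/23 s for k = 1..23 (spacing = 21.0000 s).
Entry k is valid iff k * 483/23 <= 240 iff k <= 23 * 240 / 483 = 11.4286
n_valid = floor(11.4286) = 11
(n_stale = 23 - 11 = 12)

11


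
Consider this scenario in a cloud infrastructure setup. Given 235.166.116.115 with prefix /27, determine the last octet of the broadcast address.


Given: IP = 235.166.116.115, prefix = /27
Host bits = 32 - 27 = 5
Network last octet = 115 AND mask = 96
Host part size = 2^5 - 1 = 31
Broadcast last octet = 96 OR 31 = 127

127


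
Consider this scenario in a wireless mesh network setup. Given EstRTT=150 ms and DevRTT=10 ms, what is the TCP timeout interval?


Given: EstRTT = 150 ms, DevRTT = 10 ms
Timeout = EstRTT + 4 * DevRTT
4 * DevRTT = 4 * 10 = 40
Timeout = 150 + 40 = 190 ms

190


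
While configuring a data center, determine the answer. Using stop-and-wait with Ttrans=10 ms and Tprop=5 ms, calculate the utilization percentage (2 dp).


Given: Ttrans = 10 ms, Tprop = 5 ms
RTT = 2 * Tprop = 2 * 5 = 10 ms
U = Ttrans / (Ttrans + RTT)
U = 10 / (10 + 10)
U = 10 / 20 = 0.5
U% = 50.00%

50.00


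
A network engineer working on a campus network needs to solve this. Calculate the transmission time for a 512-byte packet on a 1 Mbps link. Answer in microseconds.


Given: packet = 512 bytes, bandwidth = 1 Mbps
Packet in bits = 512 * 8 = 4096 bits
Bandwidth = 1 * 10^6 = 1000000 bps
Time = 4096 / 1000000 seconds
Time in us = 4096 * 10^6 / 1000000 = 4096

4096


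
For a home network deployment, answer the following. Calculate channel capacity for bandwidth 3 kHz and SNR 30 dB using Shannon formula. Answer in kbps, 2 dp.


Given: B = 3 kHz, SNR = 30 dB
SNR linear = 10^(30/10) = 1000
1 + SNR = 1001
log2(1001) = 9.9672262588
C = 3 * 1000 * 9.9672262588 = 29901.6788 bps
C = 29.901679 kbps -> 29.90 kbps (2 dp)

29.90


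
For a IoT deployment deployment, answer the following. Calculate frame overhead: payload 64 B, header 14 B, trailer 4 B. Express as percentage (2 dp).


Given: payload = 64 B, header = 14 B, trailer = 4 B
Overhead bytes = header + trailer = 14 + 4 = 18
Total frame = payload + overhead = 64 + 18 = 82
Overhead % = 18 / 82 * 100 = 21.9512% -> 21.95% (2 dp)

21.95


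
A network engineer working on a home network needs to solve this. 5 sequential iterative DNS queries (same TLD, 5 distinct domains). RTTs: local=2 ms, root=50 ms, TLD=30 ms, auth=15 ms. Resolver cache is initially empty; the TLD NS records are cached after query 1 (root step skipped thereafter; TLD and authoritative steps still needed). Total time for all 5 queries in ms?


Lookup 1 (cold cache): local + root + TLD + auth = 2 + 50 + 30 + 15 = 97 ms
Lookups 2..5 (TLD NS cached -> skip root; new domain -> still ask TLD and auth): local + TLD + auth = 2 + 30 + 15 = 47 ms each
Remaining 4 lookups: 4 * 47 = 188 ms
Total = 97 + 188 = 285 ms

285


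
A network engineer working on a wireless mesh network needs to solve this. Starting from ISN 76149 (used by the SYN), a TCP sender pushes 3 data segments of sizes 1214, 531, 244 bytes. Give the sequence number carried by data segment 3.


The SYN occupies sequence number ISN = 76149, so the first data byte is ISN + 1 = 76150.
SEQ of data segment i = (ISN + 1) + sum of payload sizes of segments 1..i-1.
Segment 1: SEQ = 76150, payload = 1214 bytes
Segment 2: SEQ = 77364, payload = 531 bytes
Segment 3: SEQ = 77895, payload = 244 bytes
SEQ of segment 3 = 76150 + 1214 + 531 = 77895

77895


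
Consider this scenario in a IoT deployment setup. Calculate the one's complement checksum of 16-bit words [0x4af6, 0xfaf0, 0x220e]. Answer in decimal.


Given words: [0x4af6, 0xfaf0, 0x220e]
Step 1: Sum all words
Raw sum = 19190 + 64240 + 8718 = 92148
Step 2: Fold carry: (26612 + 1) = 26613
One's complement = ~26613 & 0xFFFF = 38922

38922


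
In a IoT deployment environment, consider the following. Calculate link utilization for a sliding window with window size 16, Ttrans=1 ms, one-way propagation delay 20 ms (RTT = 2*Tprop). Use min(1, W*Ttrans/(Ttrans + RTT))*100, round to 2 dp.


Given: W = 16, Ttrans = 1 ms, RTT = 40 ms (= 2 * Tprop, Tprop = 20 ms)
Cycle time = Ttrans + RTT = 1 + 40 = 41 ms (first packet sent until its ACK returns)
W * Ttrans = 16 * 1 = 16 ms of sending per cycle
W * Ttrans / (Ttrans + RTT) = 16 / 41 = 0.390244
U = min(1, 0.390244) = 0.390244
U% = 39.02%

39.02


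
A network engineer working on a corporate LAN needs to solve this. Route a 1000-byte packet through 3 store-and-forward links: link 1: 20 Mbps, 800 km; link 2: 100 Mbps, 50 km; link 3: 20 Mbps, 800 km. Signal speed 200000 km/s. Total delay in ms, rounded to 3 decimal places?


Packet = 1000 bytes = 8000 bits. Store-and-forward: sum (t_trans + t_prop) per link.
Link 1: t_trans = 8000/(20*10^6) s = 0.4000 ms; t_prop = 800/200000 s = 4.0000 ms; subtotal = 4.4000 ms
Link 2: t_trans = 8000/(100*10^6) s = 0.0800 ms; t_prop = 50/200000 s = 0.2500 ms; subtotal = 0.3300 ms
Link 3: t_trans = 8000/(20*10^6) s = 0.4000 ms; t_prop = 800/200000 s = 4.0000 ms; subtotal = 4.4000 ms
End-to-end = 4.4000 + 0.3300 + 4.4000 = 9.1300 ms -> 9.130 ms (3 dp)

9.130


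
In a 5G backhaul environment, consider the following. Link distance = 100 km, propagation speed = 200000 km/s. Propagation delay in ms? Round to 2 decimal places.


Given: distance = 100 km, speed = 200000 km/s
Delay = distance / speed = 100 / 200000 seconds
Delay in ms = 100 * 1000 / 200000
Delay = 0.5000 ms
Rounded to 2 dp = 0.50 ms

0.50


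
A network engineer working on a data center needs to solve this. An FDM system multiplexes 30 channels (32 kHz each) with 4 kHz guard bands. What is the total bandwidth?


Given: 30 channels, 32 kHz each, guard = 4 kHz
Channel bandwidth = 30 * 32 = 960 kHz
Guard bands = 29 gaps * 4 kHz = 116 kHz
Total = 960 + 116 = 1076 kHz

1076


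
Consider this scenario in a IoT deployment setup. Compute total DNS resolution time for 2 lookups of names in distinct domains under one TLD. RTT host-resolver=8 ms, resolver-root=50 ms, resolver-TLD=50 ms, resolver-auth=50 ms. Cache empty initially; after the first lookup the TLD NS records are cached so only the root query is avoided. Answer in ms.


Lookup 1 (cold cache): local + root + TLD + auth = 8 + 50 + 50 + 50 = 158 ms
Lookups 2..2 (TLD NS cached -> skip root; new domain -> still ask TLD and auth): local + TLD + auth = 8 + 50 + 50 = 108 ms each
Remaining 1 lookups: 1 * 108 = 108 ms
Total = 158 + 108 = 266 ms

266


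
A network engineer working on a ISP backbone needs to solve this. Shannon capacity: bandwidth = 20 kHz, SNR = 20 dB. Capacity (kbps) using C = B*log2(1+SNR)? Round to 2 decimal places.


Given: B = 20 kHz, SNR = 20 dB
SNR linear = 10^(20/10) = 100
1 + SNR = 101
log2(101) = 6.6582114828
C = 20 * 1000 * 6.6582114828 = 133164.2297 bps
C = 133.164230 kbps -> 133.16 kbps (2 dp)

133.16


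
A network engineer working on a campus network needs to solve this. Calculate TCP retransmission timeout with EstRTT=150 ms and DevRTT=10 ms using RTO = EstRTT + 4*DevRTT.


Given: EstRTT = 150 ms, DevRTT = 10 ms
Timeout = EstRTT + 4 * DevRTT
4 * DevRTT = 4 * 10 = 40
Timeout = 150 + 40 = 190 ms

190


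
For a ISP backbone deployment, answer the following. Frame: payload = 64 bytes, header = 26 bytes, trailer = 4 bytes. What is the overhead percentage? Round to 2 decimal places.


Given: payload = 64 B, header = 26 B, trailer = 4 B
Overhead bytes = header + trailer = 26 + 4 = 30
Total frame = payload + overhead = 64 + 30 = 94
Overhead % = 30 / 94 * 100 = 31.9149% -> 31.91% (2 dp)

31.91


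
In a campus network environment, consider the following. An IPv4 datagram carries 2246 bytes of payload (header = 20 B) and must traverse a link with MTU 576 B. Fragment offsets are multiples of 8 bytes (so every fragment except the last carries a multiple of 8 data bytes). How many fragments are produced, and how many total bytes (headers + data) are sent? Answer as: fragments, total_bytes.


Max data per non-final fragment = floor((MTU - header)/8)*8 = floor((576 - 20)/8)*8 = floor(556/8)*8 = 552 B
Final fragment needs no 8-byte alignment: it can carry up to MTU - header = 556 B
Non-final fragments needed = ceil((payload - 556) / 552) = ceil(1690/552) = ceil(3.0616) = 4
Number of fragments = 4 + 1 = 5
Fragment sizes (data): 4 * 552 B + 38 B (last, 38 <= 556 OK)
Total bytes sent = payload + n_frags * header = 2246 + 5*20 = 2246 + 100 = 2346 B

5, 2346


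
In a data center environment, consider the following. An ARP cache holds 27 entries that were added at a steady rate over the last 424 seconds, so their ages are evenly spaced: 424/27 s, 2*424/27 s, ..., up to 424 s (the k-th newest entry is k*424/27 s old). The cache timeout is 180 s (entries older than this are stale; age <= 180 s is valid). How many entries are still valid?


Ages are k * 424/27 s for k = 1..27 (spacing = 15.7037 s).
Entry k is valid iff k * 424/27 <= 180 iff k <= 27 * 180 / 424 = 11.4623
n_valid = floor(11.4623) = 11
(n_stale = 27 - 11 = 16)

11


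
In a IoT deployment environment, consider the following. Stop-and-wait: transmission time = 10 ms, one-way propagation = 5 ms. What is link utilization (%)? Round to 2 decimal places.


Given: Ttrans = 10 ms, Tprop = 5 ms
RTT = 2 * Tprop = 2 * 5 = 10 ms
U = Ttrans / (Ttrans + RTT)
U = 10 / (10 + 10)
U = 10 / 20 = 0.5
U% = 50.00%

50.00


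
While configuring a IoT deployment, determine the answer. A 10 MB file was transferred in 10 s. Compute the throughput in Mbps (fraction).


Given: file = 10 MB, time = 10 s
File in Mb = 10 * 8 = 80 Mb
Throughput = 80 / 10 Mbps
Throughput = 8 Mbps

8


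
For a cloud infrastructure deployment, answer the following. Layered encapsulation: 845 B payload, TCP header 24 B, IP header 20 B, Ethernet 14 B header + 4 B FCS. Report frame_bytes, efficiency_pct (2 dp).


TCP segment = 845 + 24 = 869 B
IP packet = 869 + 20 = 889 B
Ethernet frame = 889 + 14 + 4 = 907 B
Efficiency = app / frame = 845 / 907 = 0.931643 = 93.1643% -> 93.16% (2 dp)

907, 93.16


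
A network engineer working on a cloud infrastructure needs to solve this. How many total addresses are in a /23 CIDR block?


Given: CIDR prefix /23
Host bits = 32 - 23 = 9
Total addresses = 2^9 = 512

512


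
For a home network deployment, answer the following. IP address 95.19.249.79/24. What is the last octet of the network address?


Given: IP = 95.19.249.79, prefix = /24
Subnet mask = 255.255.255.0
Last octet of IP: 79
Last octet of mask: 0
Network last octet = 79 AND 0 = 0

0


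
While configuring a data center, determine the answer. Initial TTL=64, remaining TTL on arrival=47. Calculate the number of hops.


Given: initial TTL = 64, received TTL = 47
Hops = initial TTL - received TTL
Hops = 64 - 47 = 17

17


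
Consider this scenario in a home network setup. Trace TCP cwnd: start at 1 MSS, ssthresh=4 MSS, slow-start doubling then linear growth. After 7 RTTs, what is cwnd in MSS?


RTT 0: cwnd = 1 MSS (initial)
RTT 1: cwnd = 2 MSS (slow start, doubled)
RTT 2: cwnd = 4 MSS (slow start, doubled)
RTT 3: cwnd = 5 MSS (congestion avoidance, +1)
RTT 4: cwnd = 6 MSS (congestion avoidance, +1)
RTT 5: cwnd = 7 MSS (congestion avoidance, +1)
RTT 6: cwnd = 8 MSS (congestion avoidance, +1)
RTT 7: cwnd = 9 MSS (congestion avoidance, +1)

9


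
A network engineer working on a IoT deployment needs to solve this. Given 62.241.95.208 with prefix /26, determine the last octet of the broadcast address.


Given: IP = 62.241.95.208, prefix = /26
Host bits = 32 - 26 = 6
Network last octet = 208 AND mask = 192
Host part size = 2^6 - 1 = 63
Broadcast last octet = 192 OR 63 = 255

255


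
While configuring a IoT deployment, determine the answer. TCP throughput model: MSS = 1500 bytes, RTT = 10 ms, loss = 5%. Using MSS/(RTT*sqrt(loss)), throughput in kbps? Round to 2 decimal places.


Given: MSS = 1500 bytes, RTT = 10 ms, loss = 5%
RTT in seconds = 10 / 1000 = 0.01
Loss rate = 5% = 0.05
sqrt(loss) = sqrt(0.05) = 0.223606797750
Throughput (bytes/s) = 1500 / (0.01 * 0.223606797750) = 670820.3932
Throughput (kbps) = 670820.3932 * 8 / 1000 = 5366.563146 -> 5366.56 kbps (2 dp)

5366.56


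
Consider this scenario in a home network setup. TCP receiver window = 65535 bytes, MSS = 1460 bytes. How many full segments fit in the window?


Given: RWND = 65535 bytes, MSS = 1460 bytes
Full segments = floor(RWND / MSS)
Full segments = floor(65535 / 1460)
Full segments = floor(44.887) = 44

44


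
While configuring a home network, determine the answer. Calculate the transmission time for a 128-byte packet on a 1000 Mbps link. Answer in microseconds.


Given: packet = 128 bytes, bandwidth = 1000 Mbps
Packet in bits = 128 * 8 = 1024 bits
Bandwidth = 1000 * 10^6 = 1000000000 bps
Time = 1024 / 1000000000 seconds
Time in us = 1024 * 10^6 / 1000000000 = 1.024

1.024


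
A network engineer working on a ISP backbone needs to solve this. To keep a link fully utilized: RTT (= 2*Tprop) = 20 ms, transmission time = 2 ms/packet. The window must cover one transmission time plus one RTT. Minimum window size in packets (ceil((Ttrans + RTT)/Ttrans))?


Given: Ttrans = 2 ms, RTT = 20 ms (= 2 * Tprop, Tprop = 10 ms)
Time until first ACK returns = Ttrans + RTT = 2 + 20 = 22 ms
Need W * Ttrans >= Ttrans + RTT  ->  W >= (Ttrans + RTT) / Ttrans
(Ttrans + RTT) / Ttrans = 22 / 2 = 11
W_min = ceil(11) = 11

11


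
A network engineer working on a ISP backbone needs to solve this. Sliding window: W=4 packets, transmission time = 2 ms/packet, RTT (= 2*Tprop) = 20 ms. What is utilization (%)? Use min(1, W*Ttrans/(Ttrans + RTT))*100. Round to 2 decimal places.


Given: W = 4, Ttrans = 2 ms, RTT = 20 ms (= 2 * Tprop, Tprop = 10 ms)
Cycle time = Ttrans + RTT = 2 + 20 = 22 ms (first packet sent until its ACK returns)
W * Ttrans = 4 * 2 = 8 ms of sending per cycle
W * Ttrans / (Ttrans + RTT) = 8 / 22 = 0.363636
U = min(1, 0.363636) = 0.363636
U% = 36.36%

36.36


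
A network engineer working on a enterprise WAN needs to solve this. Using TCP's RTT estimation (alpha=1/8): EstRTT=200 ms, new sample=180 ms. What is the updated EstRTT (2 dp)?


Given: EstRTT = 200 ms, SampleRTT = 180 ms, alpha = 1/8
New EstRTT = (1 - alpha) * EstRTT + alpha * SampleRTT
(7/8) * 200 = 175
(1/8) * 180 = 22.5
New EstRTT = 175 + 22.5 = 197.5 ms -> 197.50 ms (2 dp)

197.50


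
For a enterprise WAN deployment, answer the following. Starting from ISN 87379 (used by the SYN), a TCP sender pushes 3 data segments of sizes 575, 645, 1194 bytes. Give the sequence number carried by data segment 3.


The SYN occupies sequence number ISN = 87379, so the first data byte is ISN + 1 = 87380.
SEQ of data segment i = (ISN + 1) + sum of payload sizes of segments 1..i-1.
Segment 1: SEQ = 87380, payload = 575 bytes
Segment 2: SEQ = 87955, payload = 645 bytes
Segment 3: SEQ = 88600, payload = 1194 bytes
SEQ of segment 3 = 87380 + 575 + 645 = 88600

88600


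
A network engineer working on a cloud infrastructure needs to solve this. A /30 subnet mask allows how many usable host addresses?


Given: subnet mask /30
Host bits = 32 - 30 = 2
Total addresses = 2^2 = 4
Usable hosts = 4 - 2 (network + broadcast) = 2

2


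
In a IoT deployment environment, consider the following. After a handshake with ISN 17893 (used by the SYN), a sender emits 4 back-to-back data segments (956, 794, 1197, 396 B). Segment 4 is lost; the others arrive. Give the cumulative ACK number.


SYN uses sequence number 17893; first data byte = ISN + 1 = 17894.
Segment 1: SEQ = 17894, len = 956 B, covers [17894, 18849]
Segment 2: SEQ = 18850, len = 794 B, covers [18850, 19643]
Segment 3: SEQ = 19644, len = 1197 B, covers [19644, 20840]
Segment 4: SEQ = 20841, len = 396 B, covers [20841, 21236] [LOST]
In-order data received: bytes [17894, 20840] (segments 1..3).
Segment 4 missing -> gap begins at byte 20841.
Cumulative ACK = next expected in-order byte = 17894 + 956 + 794 + 1197 = 20841

20841


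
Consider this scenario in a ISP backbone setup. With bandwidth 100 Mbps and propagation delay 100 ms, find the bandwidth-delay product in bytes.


Given: bandwidth = 100 Mbps, delay = 100 ms
BDP in bits = 100 * 10^6 * 100 / 1000
BDP in bits = 10000000
BDP in bytes = 10000000 / 8 = 1250000

1250000


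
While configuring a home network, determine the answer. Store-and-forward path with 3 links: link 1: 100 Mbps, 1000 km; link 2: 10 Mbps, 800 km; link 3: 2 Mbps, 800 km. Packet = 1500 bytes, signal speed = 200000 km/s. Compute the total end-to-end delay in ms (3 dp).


Packet = 1500 bytes = 12000 bits. Store-and-forward: sum (t_trans + t_prop) per link.
Link 1: t_trans = 12000/(100*10^6) s = 0.1200 ms; t_prop = 1000/200000 s = 5.0000 ms; subtotal = 5.1200 ms
Link 2: t_trans = 12000/(10*10^6) s = 1.2000 ms; t_prop = 800/200000 s = 4.0000 ms; subtotal = 5.2000 ms
Link 3: t_trans = 12000/(2*10^6) s = 6.0000 ms; t_prop = 800/200000 s = 4.0000 ms; subtotal = 10.0000 ms
End-to-end = 5.1200 + 5.2000 + 10.0000 = 20.3200 ms -> 20.320 ms (3 dp)

20.320


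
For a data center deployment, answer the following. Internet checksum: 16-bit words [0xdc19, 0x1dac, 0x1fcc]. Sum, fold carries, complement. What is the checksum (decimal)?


Given words: [0xdc19, 0x1dac, 0x1fcc]
Step 1: Sum all words
Raw sum = 56345 + 7596 + 8140 = 72081
Step 2: Fold carry: (6545 + 1) = 6546
One's complement = ~6546 & 0xFFFF = 58989

58989


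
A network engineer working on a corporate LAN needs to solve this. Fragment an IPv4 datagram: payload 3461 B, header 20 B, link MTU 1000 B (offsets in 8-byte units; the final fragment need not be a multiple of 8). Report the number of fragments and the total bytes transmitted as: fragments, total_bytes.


Max data per non-final fragment = floor((MTU - header)/8)*8 = floor((1000 - 20)/8)*8 = floor(980/8)*8 = 976 B
Final fragment needs no 8-byte alignment: it can carry up to MTU - header = 980 B
Non-final fragments needed = ceil((payload - 980) / 976) = ceil(2481/976) = ceil(2.5420) = 3
Number of fragments = 3 + 1 = 4
Fragment sizes (data): 3 * 976 B + 533 B (last, 533 <= 980 OK)
Total bytes sent = payload + n_frags * header = 3461 + 4*20 = 3461 + 80 = 3541 B

4, 3541


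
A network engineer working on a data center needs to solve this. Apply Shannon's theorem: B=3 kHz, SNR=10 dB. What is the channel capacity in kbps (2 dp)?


Given: B = 3 kHz, SNR = 10 dB
SNR linear = 10^(10/10) = 10
1 + SNR = 11
log2(11) = 3.4594316186
C = 3 * 1000 * 3.4594316186 = 10378.2949 bps
C = 10.378295 kbps -> 10.38 kbps (2 dp)

10.38


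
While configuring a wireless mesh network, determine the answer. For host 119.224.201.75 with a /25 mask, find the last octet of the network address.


Given: IP = 119.224.201.75, prefix = /25
Subnet mask = 255.255.255.128
Last octet of IP: 75
Last octet of mask: 128
Network last octet = 75 AND 128 = 0

0


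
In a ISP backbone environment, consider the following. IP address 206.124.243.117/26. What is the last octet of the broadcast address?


Given: IP = 206.124.243.117, prefix = /26
Host bits = 32 - 26 = 6
Network last octet = 117 AND mask = 64
Host part size = 2^6 - 1 = 63
Broadcast last octet = 64 OR 63 = 127

127


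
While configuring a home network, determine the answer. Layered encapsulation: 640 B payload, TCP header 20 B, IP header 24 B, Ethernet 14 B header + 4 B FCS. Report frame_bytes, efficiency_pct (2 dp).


TCP segment = 640 + 20 = 660 B
IP packet = 660 + 24 = 684 B
Ethernet frame = 684 + 14 + 4 = 702 B
Efficiency = app / frame = 640 / 702 = 0.911681 = 91.1681% -> 91.17% (2 dp)

702, 91.17


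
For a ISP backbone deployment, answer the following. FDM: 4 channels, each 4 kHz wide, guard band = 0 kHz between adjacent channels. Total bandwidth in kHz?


Given: 4 channels, 4 kHz each, guard = 0 kHz
Channel bandwidth = 4 * 4 = 16 kHz
Guard bands = 3 gaps * 0 kHz = 0 kHz
Total = 16 + 0 = 16 kHz

16


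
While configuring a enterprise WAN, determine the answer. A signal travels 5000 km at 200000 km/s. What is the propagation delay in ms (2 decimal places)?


Given: distance = 5000 km, speed = 200000 km/s
Delay = distance / speed = 5000 / 200000 seconds
Delay in ms = 5000 * 1000 / 200000
Delay = 25.0000 ms
Rounded to 2 dp = 25.00 ms

25.00


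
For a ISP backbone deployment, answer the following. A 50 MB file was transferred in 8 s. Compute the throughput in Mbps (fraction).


Given: file = 50 MB, time = 8 s
File in Mb = 50 * 8 = 400 Mb
Throughput = 400 / 8 Mbps
Throughput = 50 Mbps

50


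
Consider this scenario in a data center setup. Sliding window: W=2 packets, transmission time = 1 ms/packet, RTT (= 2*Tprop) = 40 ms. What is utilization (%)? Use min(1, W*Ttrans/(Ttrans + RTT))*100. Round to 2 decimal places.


Given: W = 2, Ttrans = 1 ms, RTT = 40 ms (= 2 * Tprop, Tprop = 20 ms)
Cycle time = Ttrans + RTT = 1 + 40 = 41 ms (first packet sent until its ACK returns)
W * Ttrans = 2 * 1 = 2 ms of sending per cycle
W * Ttrans / (Ttrans + RTT) = 2 / 41 = 0.048780
U = min(1, 0.048780) = 0.048780
U% = 4.88%

4.88


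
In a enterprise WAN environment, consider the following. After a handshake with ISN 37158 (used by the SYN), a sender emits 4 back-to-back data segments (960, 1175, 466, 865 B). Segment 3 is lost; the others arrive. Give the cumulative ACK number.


SYN uses sequence number 37158; first data byte = ISN + 1 = 37159.
Segment 1: SEQ = 37159, len = 960 B, covers [37159, 38118]
Segment 2: SEQ = 38119, len = 1175 B, covers [38119, 39293]
Segment 3: SEQ = 39294, len = 466 B, covers [39294, 39759] [LOST]
Segment 4: SEQ = 39760, len = 865 B, covers [39760, 40624]
In-order data received: bytes [37159, 39293] (segments 1..2).
Segment 3 missing -> gap begins at byte 39294; later segments buffered out of order.
Cumulative ACK = next expected in-order byte = 37159 + 960 + 1175 = 39294

39294


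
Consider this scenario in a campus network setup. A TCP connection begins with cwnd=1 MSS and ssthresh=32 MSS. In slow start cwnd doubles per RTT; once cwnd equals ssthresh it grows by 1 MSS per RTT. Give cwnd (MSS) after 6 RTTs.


RTT 0: cwnd = 1 MSS (initial)
RTT 1: cwnd = 2 MSS (slow start, doubled)
RTT 2: cwnd = 4 MSS (slow start, doubled)
RTT 3: cwnd = 8 MSS (slow start, doubled)
RTT 4: cwnd = 16 MSS (slow start, doubled)
RTT 5: cwnd = 32 MSS (slow start, doubled)
RTT 6: cwnd = 33 MSS (congestion avoidance, +1)

33


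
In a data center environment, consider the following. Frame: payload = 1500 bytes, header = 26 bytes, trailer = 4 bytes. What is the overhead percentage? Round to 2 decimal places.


Given: payload = 1500 B, header = 26 B, trailer = 4 B
Overhead bytes = header + trailer = 26 + 4 = 30
Total frame = payload + overhead = 1500 + 30 = 1530
Overhead % = 30 / 1530 * 100 = 1.9608% -> 1.96% (2 dp)

1.96


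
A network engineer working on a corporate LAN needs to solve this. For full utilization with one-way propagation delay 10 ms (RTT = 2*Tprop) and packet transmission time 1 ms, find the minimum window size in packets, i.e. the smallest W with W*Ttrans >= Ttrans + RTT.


Given: Ttrans = 1 ms, RTT = 20 ms (= 2 * Tprop, Tprop = 10 ms)
Time until first ACK returns = Ttrans + RTT = 1 + 20 = 21 ms
Need W * Ttrans >= Ttrans + RTT  ->  W >= (Ttrans + RTT) / Ttrans
(Ttrans + RTT) / Ttrans = 21 / 1 = 21
W_min = ceil(21) = 21

21


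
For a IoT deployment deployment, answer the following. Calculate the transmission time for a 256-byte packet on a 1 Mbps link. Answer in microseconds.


Given: packet = 256 bytes, bandwidth = 1 Mbps
Packet in bits = 256 * 8 = 2048 bits
Bandwidth = 1 * 10^6 = 1000000 bps
Time = 2048 / 1000000 seconds
Time in us = 2048 * 10^6 / 1000000 = 2048

2048


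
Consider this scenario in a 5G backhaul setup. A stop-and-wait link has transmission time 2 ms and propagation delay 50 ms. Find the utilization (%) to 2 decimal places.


Given: Ttrans = 2 ms, Tprop = 50 ms
RTT = 2 * Tprop = 2 * 50 = 100 ms
U = Ttrans / (Ttrans + RTT)
U = 2 / (2 + 100)
U = 2 / 102 = 0.019608
U% = 1.96%

1.96


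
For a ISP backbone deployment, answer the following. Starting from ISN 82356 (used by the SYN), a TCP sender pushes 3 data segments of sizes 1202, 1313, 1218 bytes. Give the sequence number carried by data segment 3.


The SYN occupies sequence number ISN = 82356, so the first data byte is ISN + 1 = 82357.
SEQ of data segment i = (ISN + 1) + sum of payload sizes of segments 1..i-1.
Segment 1: SEQ = 82357, payload = 1202 bytes
Segment 2: SEQ = 83559, payload = 1313 bytes
Segment 3: SEQ = 84872, payload = 1218 bytes
SEQ of segment 3 = 82357 + 1202 + 1313 = 84872

84872


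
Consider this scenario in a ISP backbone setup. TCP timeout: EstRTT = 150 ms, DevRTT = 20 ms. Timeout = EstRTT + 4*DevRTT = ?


Given: EstRTT = 150 ms, DevRTT = 20 ms
Timeout = EstRTT + 4 * DevRTT
4 * DevRTT = 4 * 20 = 80
Timeout = 150 + 80 = 230 ms

230


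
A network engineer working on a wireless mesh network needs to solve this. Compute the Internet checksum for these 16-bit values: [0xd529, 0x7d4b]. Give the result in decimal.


Given words: [0xd529, 0x7d4b]
Step 1: Sum all words
Raw sum = 54569 + 32075 = 86644
Step 2: Fold carry: (21108 + 1) = 21109
One's complement = ~21109 & 0xFFFF = 44426

44426


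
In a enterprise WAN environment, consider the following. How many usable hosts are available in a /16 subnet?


Given: subnet mask /16
Host bits = 32 - 16 = 16
Total addresses = 2^16 = 65536
Usable hosts = 65536 - 2 (network + broadcast) = 65534

65534


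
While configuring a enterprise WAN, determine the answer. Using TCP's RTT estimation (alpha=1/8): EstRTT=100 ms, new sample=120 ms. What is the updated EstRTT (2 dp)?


Given: EstRTT = 100 ms, SampleRTT = 120 ms, alpha = 1/8
New EstRTT = (1 - alpha) * EstRTT + alpha * SampleRTT
(7/8) * 100 = 87.5
(1/8) * 120 = 15
New EstRTT = 87.5 + 15 = 102.5 ms -> 102.50 ms (2 dp)

102.50
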